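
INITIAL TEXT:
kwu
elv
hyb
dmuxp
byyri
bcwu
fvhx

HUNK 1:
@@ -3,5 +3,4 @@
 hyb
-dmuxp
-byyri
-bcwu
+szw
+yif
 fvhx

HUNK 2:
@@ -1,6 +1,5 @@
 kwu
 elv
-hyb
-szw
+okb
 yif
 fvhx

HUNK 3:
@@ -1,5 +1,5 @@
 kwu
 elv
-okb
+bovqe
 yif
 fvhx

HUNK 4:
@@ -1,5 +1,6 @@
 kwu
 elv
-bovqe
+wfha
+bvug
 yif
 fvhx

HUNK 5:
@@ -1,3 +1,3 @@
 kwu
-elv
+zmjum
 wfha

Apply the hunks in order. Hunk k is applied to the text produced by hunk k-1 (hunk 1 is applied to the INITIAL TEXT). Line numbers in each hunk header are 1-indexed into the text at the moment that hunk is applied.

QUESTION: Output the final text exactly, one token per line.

Answer: kwu
zmjum
wfha
bvug
yif
fvhx

Derivation:
Hunk 1: at line 3 remove [dmuxp,byyri,bcwu] add [szw,yif] -> 6 lines: kwu elv hyb szw yif fvhx
Hunk 2: at line 1 remove [hyb,szw] add [okb] -> 5 lines: kwu elv okb yif fvhx
Hunk 3: at line 1 remove [okb] add [bovqe] -> 5 lines: kwu elv bovqe yif fvhx
Hunk 4: at line 1 remove [bovqe] add [wfha,bvug] -> 6 lines: kwu elv wfha bvug yif fvhx
Hunk 5: at line 1 remove [elv] add [zmjum] -> 6 lines: kwu zmjum wfha bvug yif fvhx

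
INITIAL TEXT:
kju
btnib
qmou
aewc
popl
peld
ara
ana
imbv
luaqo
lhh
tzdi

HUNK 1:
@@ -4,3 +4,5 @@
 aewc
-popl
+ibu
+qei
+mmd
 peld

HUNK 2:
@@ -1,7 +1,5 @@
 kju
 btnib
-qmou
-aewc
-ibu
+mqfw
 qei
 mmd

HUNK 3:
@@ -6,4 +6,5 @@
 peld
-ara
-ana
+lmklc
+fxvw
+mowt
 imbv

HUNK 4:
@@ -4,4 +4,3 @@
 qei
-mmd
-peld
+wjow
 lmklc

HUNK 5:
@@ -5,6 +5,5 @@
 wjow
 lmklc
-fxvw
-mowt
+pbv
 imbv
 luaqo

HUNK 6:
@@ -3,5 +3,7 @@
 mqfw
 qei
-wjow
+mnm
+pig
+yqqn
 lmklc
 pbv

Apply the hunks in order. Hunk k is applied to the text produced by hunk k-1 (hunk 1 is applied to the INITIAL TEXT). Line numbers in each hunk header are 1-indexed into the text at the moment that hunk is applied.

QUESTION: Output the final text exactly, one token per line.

Hunk 1: at line 4 remove [popl] add [ibu,qei,mmd] -> 14 lines: kju btnib qmou aewc ibu qei mmd peld ara ana imbv luaqo lhh tzdi
Hunk 2: at line 1 remove [qmou,aewc,ibu] add [mqfw] -> 12 lines: kju btnib mqfw qei mmd peld ara ana imbv luaqo lhh tzdi
Hunk 3: at line 6 remove [ara,ana] add [lmklc,fxvw,mowt] -> 13 lines: kju btnib mqfw qei mmd peld lmklc fxvw mowt imbv luaqo lhh tzdi
Hunk 4: at line 4 remove [mmd,peld] add [wjow] -> 12 lines: kju btnib mqfw qei wjow lmklc fxvw mowt imbv luaqo lhh tzdi
Hunk 5: at line 5 remove [fxvw,mowt] add [pbv] -> 11 lines: kju btnib mqfw qei wjow lmklc pbv imbv luaqo lhh tzdi
Hunk 6: at line 3 remove [wjow] add [mnm,pig,yqqn] -> 13 lines: kju btnib mqfw qei mnm pig yqqn lmklc pbv imbv luaqo lhh tzdi

Answer: kju
btnib
mqfw
qei
mnm
pig
yqqn
lmklc
pbv
imbv
luaqo
lhh
tzdi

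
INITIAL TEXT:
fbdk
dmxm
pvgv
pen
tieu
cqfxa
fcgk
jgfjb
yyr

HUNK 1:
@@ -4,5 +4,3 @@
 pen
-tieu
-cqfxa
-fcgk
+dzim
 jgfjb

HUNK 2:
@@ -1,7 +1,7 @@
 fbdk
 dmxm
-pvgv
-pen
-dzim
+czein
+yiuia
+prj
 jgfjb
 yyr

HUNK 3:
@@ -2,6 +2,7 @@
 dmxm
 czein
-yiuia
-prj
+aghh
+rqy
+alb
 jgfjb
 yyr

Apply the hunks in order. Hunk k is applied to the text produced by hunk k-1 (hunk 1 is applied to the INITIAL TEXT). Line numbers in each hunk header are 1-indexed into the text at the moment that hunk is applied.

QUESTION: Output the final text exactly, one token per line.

Hunk 1: at line 4 remove [tieu,cqfxa,fcgk] add [dzim] -> 7 lines: fbdk dmxm pvgv pen dzim jgfjb yyr
Hunk 2: at line 1 remove [pvgv,pen,dzim] add [czein,yiuia,prj] -> 7 lines: fbdk dmxm czein yiuia prj jgfjb yyr
Hunk 3: at line 2 remove [yiuia,prj] add [aghh,rqy,alb] -> 8 lines: fbdk dmxm czein aghh rqy alb jgfjb yyr

Answer: fbdk
dmxm
czein
aghh
rqy
alb
jgfjb
yyr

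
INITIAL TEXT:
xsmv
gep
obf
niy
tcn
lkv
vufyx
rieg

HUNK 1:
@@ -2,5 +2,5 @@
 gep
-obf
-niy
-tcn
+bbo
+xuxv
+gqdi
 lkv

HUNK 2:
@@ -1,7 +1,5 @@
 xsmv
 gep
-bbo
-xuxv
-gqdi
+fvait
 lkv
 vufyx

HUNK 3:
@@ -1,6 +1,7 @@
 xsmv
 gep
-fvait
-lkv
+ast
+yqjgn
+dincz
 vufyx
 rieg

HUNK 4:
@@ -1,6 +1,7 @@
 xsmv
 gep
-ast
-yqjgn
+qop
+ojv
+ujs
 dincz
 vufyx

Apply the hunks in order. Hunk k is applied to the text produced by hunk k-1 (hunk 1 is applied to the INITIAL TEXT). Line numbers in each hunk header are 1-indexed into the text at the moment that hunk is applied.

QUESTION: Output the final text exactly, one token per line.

Hunk 1: at line 2 remove [obf,niy,tcn] add [bbo,xuxv,gqdi] -> 8 lines: xsmv gep bbo xuxv gqdi lkv vufyx rieg
Hunk 2: at line 1 remove [bbo,xuxv,gqdi] add [fvait] -> 6 lines: xsmv gep fvait lkv vufyx rieg
Hunk 3: at line 1 remove [fvait,lkv] add [ast,yqjgn,dincz] -> 7 lines: xsmv gep ast yqjgn dincz vufyx rieg
Hunk 4: at line 1 remove [ast,yqjgn] add [qop,ojv,ujs] -> 8 lines: xsmv gep qop ojv ujs dincz vufyx rieg

Answer: xsmv
gep
qop
ojv
ujs
dincz
vufyx
rieg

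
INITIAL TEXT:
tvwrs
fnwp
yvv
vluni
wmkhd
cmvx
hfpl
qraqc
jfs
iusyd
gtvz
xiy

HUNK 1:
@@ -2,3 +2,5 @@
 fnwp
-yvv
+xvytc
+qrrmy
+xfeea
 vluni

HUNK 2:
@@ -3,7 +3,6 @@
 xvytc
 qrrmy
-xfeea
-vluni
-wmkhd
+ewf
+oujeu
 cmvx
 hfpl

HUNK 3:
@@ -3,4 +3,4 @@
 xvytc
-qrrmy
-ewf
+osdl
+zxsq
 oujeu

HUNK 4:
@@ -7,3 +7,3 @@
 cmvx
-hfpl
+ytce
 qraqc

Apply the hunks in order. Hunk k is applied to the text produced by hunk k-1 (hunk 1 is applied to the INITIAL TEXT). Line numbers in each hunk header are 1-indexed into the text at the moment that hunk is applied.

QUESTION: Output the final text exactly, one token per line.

Answer: tvwrs
fnwp
xvytc
osdl
zxsq
oujeu
cmvx
ytce
qraqc
jfs
iusyd
gtvz
xiy

Derivation:
Hunk 1: at line 2 remove [yvv] add [xvytc,qrrmy,xfeea] -> 14 lines: tvwrs fnwp xvytc qrrmy xfeea vluni wmkhd cmvx hfpl qraqc jfs iusyd gtvz xiy
Hunk 2: at line 3 remove [xfeea,vluni,wmkhd] add [ewf,oujeu] -> 13 lines: tvwrs fnwp xvytc qrrmy ewf oujeu cmvx hfpl qraqc jfs iusyd gtvz xiy
Hunk 3: at line 3 remove [qrrmy,ewf] add [osdl,zxsq] -> 13 lines: tvwrs fnwp xvytc osdl zxsq oujeu cmvx hfpl qraqc jfs iusyd gtvz xiy
Hunk 4: at line 7 remove [hfpl] add [ytce] -> 13 lines: tvwrs fnwp xvytc osdl zxsq oujeu cmvx ytce qraqc jfs iusyd gtvz xiy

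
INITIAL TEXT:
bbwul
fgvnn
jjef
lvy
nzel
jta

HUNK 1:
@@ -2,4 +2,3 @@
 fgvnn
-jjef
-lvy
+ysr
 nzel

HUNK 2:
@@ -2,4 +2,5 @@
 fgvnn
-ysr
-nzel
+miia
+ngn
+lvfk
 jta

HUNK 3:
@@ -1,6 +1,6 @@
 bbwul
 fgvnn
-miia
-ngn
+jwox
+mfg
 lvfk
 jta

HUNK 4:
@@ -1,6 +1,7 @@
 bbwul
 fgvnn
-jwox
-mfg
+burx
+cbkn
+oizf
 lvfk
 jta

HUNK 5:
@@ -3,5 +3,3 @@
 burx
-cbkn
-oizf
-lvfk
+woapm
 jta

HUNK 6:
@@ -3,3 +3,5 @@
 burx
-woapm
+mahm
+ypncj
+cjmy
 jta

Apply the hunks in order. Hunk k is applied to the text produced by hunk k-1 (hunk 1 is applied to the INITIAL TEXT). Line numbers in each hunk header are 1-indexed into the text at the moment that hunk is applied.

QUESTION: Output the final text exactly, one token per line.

Hunk 1: at line 2 remove [jjef,lvy] add [ysr] -> 5 lines: bbwul fgvnn ysr nzel jta
Hunk 2: at line 2 remove [ysr,nzel] add [miia,ngn,lvfk] -> 6 lines: bbwul fgvnn miia ngn lvfk jta
Hunk 3: at line 1 remove [miia,ngn] add [jwox,mfg] -> 6 lines: bbwul fgvnn jwox mfg lvfk jta
Hunk 4: at line 1 remove [jwox,mfg] add [burx,cbkn,oizf] -> 7 lines: bbwul fgvnn burx cbkn oizf lvfk jta
Hunk 5: at line 3 remove [cbkn,oizf,lvfk] add [woapm] -> 5 lines: bbwul fgvnn burx woapm jta
Hunk 6: at line 3 remove [woapm] add [mahm,ypncj,cjmy] -> 7 lines: bbwul fgvnn burx mahm ypncj cjmy jta

Answer: bbwul
fgvnn
burx
mahm
ypncj
cjmy
jta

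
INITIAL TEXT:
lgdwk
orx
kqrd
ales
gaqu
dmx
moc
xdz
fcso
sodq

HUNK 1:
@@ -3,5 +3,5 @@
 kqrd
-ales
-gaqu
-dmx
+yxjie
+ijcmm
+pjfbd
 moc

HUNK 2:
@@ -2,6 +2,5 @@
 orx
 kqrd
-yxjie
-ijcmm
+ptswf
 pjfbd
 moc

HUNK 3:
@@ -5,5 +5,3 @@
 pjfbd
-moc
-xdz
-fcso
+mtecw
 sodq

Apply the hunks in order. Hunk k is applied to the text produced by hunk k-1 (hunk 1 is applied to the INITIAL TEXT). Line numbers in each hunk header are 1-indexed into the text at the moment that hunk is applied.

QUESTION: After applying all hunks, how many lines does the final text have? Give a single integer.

Answer: 7

Derivation:
Hunk 1: at line 3 remove [ales,gaqu,dmx] add [yxjie,ijcmm,pjfbd] -> 10 lines: lgdwk orx kqrd yxjie ijcmm pjfbd moc xdz fcso sodq
Hunk 2: at line 2 remove [yxjie,ijcmm] add [ptswf] -> 9 lines: lgdwk orx kqrd ptswf pjfbd moc xdz fcso sodq
Hunk 3: at line 5 remove [moc,xdz,fcso] add [mtecw] -> 7 lines: lgdwk orx kqrd ptswf pjfbd mtecw sodq
Final line count: 7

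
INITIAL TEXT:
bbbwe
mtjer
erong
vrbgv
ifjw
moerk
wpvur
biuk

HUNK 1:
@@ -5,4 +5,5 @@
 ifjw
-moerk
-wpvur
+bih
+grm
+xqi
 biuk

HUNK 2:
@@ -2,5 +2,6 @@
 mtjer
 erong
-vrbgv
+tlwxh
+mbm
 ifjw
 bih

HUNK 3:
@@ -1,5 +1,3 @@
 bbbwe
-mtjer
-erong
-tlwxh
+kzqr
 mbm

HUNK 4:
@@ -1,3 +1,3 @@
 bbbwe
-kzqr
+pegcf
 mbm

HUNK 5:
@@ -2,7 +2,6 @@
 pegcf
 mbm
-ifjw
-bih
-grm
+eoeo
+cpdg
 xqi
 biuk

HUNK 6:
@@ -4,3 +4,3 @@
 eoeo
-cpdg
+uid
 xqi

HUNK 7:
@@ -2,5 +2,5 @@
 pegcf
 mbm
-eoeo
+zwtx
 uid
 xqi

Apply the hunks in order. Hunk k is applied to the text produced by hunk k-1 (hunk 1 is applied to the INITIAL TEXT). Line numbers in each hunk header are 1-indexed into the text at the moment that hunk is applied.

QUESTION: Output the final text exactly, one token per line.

Hunk 1: at line 5 remove [moerk,wpvur] add [bih,grm,xqi] -> 9 lines: bbbwe mtjer erong vrbgv ifjw bih grm xqi biuk
Hunk 2: at line 2 remove [vrbgv] add [tlwxh,mbm] -> 10 lines: bbbwe mtjer erong tlwxh mbm ifjw bih grm xqi biuk
Hunk 3: at line 1 remove [mtjer,erong,tlwxh] add [kzqr] -> 8 lines: bbbwe kzqr mbm ifjw bih grm xqi biuk
Hunk 4: at line 1 remove [kzqr] add [pegcf] -> 8 lines: bbbwe pegcf mbm ifjw bih grm xqi biuk
Hunk 5: at line 2 remove [ifjw,bih,grm] add [eoeo,cpdg] -> 7 lines: bbbwe pegcf mbm eoeo cpdg xqi biuk
Hunk 6: at line 4 remove [cpdg] add [uid] -> 7 lines: bbbwe pegcf mbm eoeo uid xqi biuk
Hunk 7: at line 2 remove [eoeo] add [zwtx] -> 7 lines: bbbwe pegcf mbm zwtx uid xqi biuk

Answer: bbbwe
pegcf
mbm
zwtx
uid
xqi
biuk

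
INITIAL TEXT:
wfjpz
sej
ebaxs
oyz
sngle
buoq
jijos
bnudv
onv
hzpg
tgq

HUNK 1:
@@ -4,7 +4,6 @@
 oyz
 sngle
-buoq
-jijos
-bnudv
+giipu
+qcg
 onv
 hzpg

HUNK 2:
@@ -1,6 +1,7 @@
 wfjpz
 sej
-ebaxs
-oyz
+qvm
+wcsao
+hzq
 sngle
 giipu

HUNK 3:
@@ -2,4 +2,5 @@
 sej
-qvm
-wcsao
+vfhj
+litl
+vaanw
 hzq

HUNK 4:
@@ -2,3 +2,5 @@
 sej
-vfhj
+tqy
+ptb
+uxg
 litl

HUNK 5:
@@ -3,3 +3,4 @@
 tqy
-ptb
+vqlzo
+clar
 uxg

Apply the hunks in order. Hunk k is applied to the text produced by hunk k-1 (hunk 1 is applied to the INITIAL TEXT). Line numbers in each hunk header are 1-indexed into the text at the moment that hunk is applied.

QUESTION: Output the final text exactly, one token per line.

Answer: wfjpz
sej
tqy
vqlzo
clar
uxg
litl
vaanw
hzq
sngle
giipu
qcg
onv
hzpg
tgq

Derivation:
Hunk 1: at line 4 remove [buoq,jijos,bnudv] add [giipu,qcg] -> 10 lines: wfjpz sej ebaxs oyz sngle giipu qcg onv hzpg tgq
Hunk 2: at line 1 remove [ebaxs,oyz] add [qvm,wcsao,hzq] -> 11 lines: wfjpz sej qvm wcsao hzq sngle giipu qcg onv hzpg tgq
Hunk 3: at line 2 remove [qvm,wcsao] add [vfhj,litl,vaanw] -> 12 lines: wfjpz sej vfhj litl vaanw hzq sngle giipu qcg onv hzpg tgq
Hunk 4: at line 2 remove [vfhj] add [tqy,ptb,uxg] -> 14 lines: wfjpz sej tqy ptb uxg litl vaanw hzq sngle giipu qcg onv hzpg tgq
Hunk 5: at line 3 remove [ptb] add [vqlzo,clar] -> 15 lines: wfjpz sej tqy vqlzo clar uxg litl vaanw hzq sngle giipu qcg onv hzpg tgq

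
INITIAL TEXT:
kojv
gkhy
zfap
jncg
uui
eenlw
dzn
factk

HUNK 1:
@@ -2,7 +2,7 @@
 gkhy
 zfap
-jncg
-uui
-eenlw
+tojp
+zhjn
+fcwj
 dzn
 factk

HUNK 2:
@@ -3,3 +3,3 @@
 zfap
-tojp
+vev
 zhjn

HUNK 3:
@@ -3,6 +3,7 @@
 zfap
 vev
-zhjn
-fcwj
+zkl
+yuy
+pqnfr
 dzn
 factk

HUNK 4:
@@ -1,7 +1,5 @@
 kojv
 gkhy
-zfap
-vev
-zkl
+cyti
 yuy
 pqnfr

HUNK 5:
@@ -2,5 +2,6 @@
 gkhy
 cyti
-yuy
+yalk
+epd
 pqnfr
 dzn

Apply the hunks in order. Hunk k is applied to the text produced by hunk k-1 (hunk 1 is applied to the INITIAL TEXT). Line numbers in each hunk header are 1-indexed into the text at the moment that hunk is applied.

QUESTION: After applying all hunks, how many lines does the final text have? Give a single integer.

Hunk 1: at line 2 remove [jncg,uui,eenlw] add [tojp,zhjn,fcwj] -> 8 lines: kojv gkhy zfap tojp zhjn fcwj dzn factk
Hunk 2: at line 3 remove [tojp] add [vev] -> 8 lines: kojv gkhy zfap vev zhjn fcwj dzn factk
Hunk 3: at line 3 remove [zhjn,fcwj] add [zkl,yuy,pqnfr] -> 9 lines: kojv gkhy zfap vev zkl yuy pqnfr dzn factk
Hunk 4: at line 1 remove [zfap,vev,zkl] add [cyti] -> 7 lines: kojv gkhy cyti yuy pqnfr dzn factk
Hunk 5: at line 2 remove [yuy] add [yalk,epd] -> 8 lines: kojv gkhy cyti yalk epd pqnfr dzn factk
Final line count: 8

Answer: 8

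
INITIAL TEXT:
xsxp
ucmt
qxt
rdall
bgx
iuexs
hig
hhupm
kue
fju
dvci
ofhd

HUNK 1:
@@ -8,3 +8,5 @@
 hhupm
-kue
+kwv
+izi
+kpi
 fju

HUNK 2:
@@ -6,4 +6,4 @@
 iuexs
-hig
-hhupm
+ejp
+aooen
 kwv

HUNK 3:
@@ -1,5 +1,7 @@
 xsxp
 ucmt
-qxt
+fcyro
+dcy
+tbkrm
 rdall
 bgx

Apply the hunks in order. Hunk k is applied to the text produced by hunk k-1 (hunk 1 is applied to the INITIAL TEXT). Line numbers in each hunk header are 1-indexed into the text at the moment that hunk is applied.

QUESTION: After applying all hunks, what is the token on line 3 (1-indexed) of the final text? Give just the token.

Hunk 1: at line 8 remove [kue] add [kwv,izi,kpi] -> 14 lines: xsxp ucmt qxt rdall bgx iuexs hig hhupm kwv izi kpi fju dvci ofhd
Hunk 2: at line 6 remove [hig,hhupm] add [ejp,aooen] -> 14 lines: xsxp ucmt qxt rdall bgx iuexs ejp aooen kwv izi kpi fju dvci ofhd
Hunk 3: at line 1 remove [qxt] add [fcyro,dcy,tbkrm] -> 16 lines: xsxp ucmt fcyro dcy tbkrm rdall bgx iuexs ejp aooen kwv izi kpi fju dvci ofhd
Final line 3: fcyro

Answer: fcyro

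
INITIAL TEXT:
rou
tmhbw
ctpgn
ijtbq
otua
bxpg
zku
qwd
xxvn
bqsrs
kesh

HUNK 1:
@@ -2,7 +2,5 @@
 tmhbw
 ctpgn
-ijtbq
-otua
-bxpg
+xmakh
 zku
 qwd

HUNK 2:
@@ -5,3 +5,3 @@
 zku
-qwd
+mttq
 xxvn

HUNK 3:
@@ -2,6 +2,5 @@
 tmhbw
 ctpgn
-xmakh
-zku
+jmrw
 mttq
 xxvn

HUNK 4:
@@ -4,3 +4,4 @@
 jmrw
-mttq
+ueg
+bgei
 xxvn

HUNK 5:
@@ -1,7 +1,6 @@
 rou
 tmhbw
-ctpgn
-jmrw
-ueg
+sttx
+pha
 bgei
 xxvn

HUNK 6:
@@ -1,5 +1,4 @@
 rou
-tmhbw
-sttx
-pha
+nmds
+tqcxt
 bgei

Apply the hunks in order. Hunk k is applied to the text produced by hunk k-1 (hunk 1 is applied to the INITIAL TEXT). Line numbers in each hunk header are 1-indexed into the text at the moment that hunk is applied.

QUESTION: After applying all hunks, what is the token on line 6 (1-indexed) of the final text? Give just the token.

Hunk 1: at line 2 remove [ijtbq,otua,bxpg] add [xmakh] -> 9 lines: rou tmhbw ctpgn xmakh zku qwd xxvn bqsrs kesh
Hunk 2: at line 5 remove [qwd] add [mttq] -> 9 lines: rou tmhbw ctpgn xmakh zku mttq xxvn bqsrs kesh
Hunk 3: at line 2 remove [xmakh,zku] add [jmrw] -> 8 lines: rou tmhbw ctpgn jmrw mttq xxvn bqsrs kesh
Hunk 4: at line 4 remove [mttq] add [ueg,bgei] -> 9 lines: rou tmhbw ctpgn jmrw ueg bgei xxvn bqsrs kesh
Hunk 5: at line 1 remove [ctpgn,jmrw,ueg] add [sttx,pha] -> 8 lines: rou tmhbw sttx pha bgei xxvn bqsrs kesh
Hunk 6: at line 1 remove [tmhbw,sttx,pha] add [nmds,tqcxt] -> 7 lines: rou nmds tqcxt bgei xxvn bqsrs kesh
Final line 6: bqsrs

Answer: bqsrs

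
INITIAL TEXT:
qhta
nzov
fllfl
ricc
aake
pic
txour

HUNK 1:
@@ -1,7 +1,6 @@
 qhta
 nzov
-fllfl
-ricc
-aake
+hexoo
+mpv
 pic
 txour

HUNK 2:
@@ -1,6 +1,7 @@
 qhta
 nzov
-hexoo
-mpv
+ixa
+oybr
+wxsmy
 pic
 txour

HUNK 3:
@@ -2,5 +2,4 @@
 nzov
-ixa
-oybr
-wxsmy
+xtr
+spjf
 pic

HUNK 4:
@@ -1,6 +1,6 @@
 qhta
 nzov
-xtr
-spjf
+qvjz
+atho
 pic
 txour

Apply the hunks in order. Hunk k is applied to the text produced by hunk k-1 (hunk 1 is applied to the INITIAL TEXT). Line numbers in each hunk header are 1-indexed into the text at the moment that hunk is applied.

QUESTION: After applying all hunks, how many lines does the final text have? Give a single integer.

Answer: 6

Derivation:
Hunk 1: at line 1 remove [fllfl,ricc,aake] add [hexoo,mpv] -> 6 lines: qhta nzov hexoo mpv pic txour
Hunk 2: at line 1 remove [hexoo,mpv] add [ixa,oybr,wxsmy] -> 7 lines: qhta nzov ixa oybr wxsmy pic txour
Hunk 3: at line 2 remove [ixa,oybr,wxsmy] add [xtr,spjf] -> 6 lines: qhta nzov xtr spjf pic txour
Hunk 4: at line 1 remove [xtr,spjf] add [qvjz,atho] -> 6 lines: qhta nzov qvjz atho pic txour
Final line count: 6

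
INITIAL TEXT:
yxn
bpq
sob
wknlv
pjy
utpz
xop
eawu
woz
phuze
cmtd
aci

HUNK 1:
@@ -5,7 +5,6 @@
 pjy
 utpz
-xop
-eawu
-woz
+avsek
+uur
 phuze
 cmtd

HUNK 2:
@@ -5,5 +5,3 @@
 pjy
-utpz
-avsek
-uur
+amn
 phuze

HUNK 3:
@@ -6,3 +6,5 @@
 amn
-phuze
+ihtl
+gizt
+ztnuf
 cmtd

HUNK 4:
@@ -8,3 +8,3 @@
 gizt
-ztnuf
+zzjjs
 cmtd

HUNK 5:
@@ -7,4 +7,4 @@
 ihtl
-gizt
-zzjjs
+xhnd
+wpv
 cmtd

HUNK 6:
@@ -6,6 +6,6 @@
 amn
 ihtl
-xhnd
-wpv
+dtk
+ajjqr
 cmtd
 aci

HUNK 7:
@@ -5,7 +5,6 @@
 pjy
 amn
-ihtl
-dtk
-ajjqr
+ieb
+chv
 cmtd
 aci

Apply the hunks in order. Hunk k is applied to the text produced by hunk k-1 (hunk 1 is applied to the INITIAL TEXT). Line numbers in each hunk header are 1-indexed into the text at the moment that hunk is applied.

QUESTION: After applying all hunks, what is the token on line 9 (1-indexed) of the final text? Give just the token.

Hunk 1: at line 5 remove [xop,eawu,woz] add [avsek,uur] -> 11 lines: yxn bpq sob wknlv pjy utpz avsek uur phuze cmtd aci
Hunk 2: at line 5 remove [utpz,avsek,uur] add [amn] -> 9 lines: yxn bpq sob wknlv pjy amn phuze cmtd aci
Hunk 3: at line 6 remove [phuze] add [ihtl,gizt,ztnuf] -> 11 lines: yxn bpq sob wknlv pjy amn ihtl gizt ztnuf cmtd aci
Hunk 4: at line 8 remove [ztnuf] add [zzjjs] -> 11 lines: yxn bpq sob wknlv pjy amn ihtl gizt zzjjs cmtd aci
Hunk 5: at line 7 remove [gizt,zzjjs] add [xhnd,wpv] -> 11 lines: yxn bpq sob wknlv pjy amn ihtl xhnd wpv cmtd aci
Hunk 6: at line 6 remove [xhnd,wpv] add [dtk,ajjqr] -> 11 lines: yxn bpq sob wknlv pjy amn ihtl dtk ajjqr cmtd aci
Hunk 7: at line 5 remove [ihtl,dtk,ajjqr] add [ieb,chv] -> 10 lines: yxn bpq sob wknlv pjy amn ieb chv cmtd aci
Final line 9: cmtd

Answer: cmtd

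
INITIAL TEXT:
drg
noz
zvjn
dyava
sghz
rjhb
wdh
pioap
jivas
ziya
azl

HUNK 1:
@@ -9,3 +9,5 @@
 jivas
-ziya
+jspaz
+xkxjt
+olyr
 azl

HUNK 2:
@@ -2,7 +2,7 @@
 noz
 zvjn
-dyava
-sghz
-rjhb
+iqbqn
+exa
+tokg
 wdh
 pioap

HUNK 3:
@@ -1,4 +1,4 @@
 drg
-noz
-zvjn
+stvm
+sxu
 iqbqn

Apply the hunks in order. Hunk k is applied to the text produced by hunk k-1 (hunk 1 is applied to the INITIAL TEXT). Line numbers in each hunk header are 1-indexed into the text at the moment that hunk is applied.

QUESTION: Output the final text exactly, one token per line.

Answer: drg
stvm
sxu
iqbqn
exa
tokg
wdh
pioap
jivas
jspaz
xkxjt
olyr
azl

Derivation:
Hunk 1: at line 9 remove [ziya] add [jspaz,xkxjt,olyr] -> 13 lines: drg noz zvjn dyava sghz rjhb wdh pioap jivas jspaz xkxjt olyr azl
Hunk 2: at line 2 remove [dyava,sghz,rjhb] add [iqbqn,exa,tokg] -> 13 lines: drg noz zvjn iqbqn exa tokg wdh pioap jivas jspaz xkxjt olyr azl
Hunk 3: at line 1 remove [noz,zvjn] add [stvm,sxu] -> 13 lines: drg stvm sxu iqbqn exa tokg wdh pioap jivas jspaz xkxjt olyr azl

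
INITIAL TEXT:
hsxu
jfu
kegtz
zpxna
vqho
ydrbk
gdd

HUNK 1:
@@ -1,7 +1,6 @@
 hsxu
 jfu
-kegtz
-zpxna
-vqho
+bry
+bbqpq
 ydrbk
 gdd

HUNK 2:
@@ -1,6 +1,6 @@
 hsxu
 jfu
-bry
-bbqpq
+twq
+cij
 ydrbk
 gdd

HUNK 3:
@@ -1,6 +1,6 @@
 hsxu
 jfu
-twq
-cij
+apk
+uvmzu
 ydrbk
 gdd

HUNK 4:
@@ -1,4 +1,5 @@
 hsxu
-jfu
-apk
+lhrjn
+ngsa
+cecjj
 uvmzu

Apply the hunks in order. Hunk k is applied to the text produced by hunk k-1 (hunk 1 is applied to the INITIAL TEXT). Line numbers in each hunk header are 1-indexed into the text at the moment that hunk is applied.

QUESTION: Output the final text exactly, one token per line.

Hunk 1: at line 1 remove [kegtz,zpxna,vqho] add [bry,bbqpq] -> 6 lines: hsxu jfu bry bbqpq ydrbk gdd
Hunk 2: at line 1 remove [bry,bbqpq] add [twq,cij] -> 6 lines: hsxu jfu twq cij ydrbk gdd
Hunk 3: at line 1 remove [twq,cij] add [apk,uvmzu] -> 6 lines: hsxu jfu apk uvmzu ydrbk gdd
Hunk 4: at line 1 remove [jfu,apk] add [lhrjn,ngsa,cecjj] -> 7 lines: hsxu lhrjn ngsa cecjj uvmzu ydrbk gdd

Answer: hsxu
lhrjn
ngsa
cecjj
uvmzu
ydrbk
gdd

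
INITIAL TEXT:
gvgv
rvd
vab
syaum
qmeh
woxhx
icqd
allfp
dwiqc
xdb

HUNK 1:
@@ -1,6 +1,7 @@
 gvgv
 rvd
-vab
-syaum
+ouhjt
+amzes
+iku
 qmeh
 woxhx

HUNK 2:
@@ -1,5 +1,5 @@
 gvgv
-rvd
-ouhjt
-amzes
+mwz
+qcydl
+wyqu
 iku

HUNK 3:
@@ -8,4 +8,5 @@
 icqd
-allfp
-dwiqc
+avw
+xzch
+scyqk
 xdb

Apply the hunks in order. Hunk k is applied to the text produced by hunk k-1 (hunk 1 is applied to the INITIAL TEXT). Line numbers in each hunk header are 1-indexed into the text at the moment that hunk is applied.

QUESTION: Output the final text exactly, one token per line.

Hunk 1: at line 1 remove [vab,syaum] add [ouhjt,amzes,iku] -> 11 lines: gvgv rvd ouhjt amzes iku qmeh woxhx icqd allfp dwiqc xdb
Hunk 2: at line 1 remove [rvd,ouhjt,amzes] add [mwz,qcydl,wyqu] -> 11 lines: gvgv mwz qcydl wyqu iku qmeh woxhx icqd allfp dwiqc xdb
Hunk 3: at line 8 remove [allfp,dwiqc] add [avw,xzch,scyqk] -> 12 lines: gvgv mwz qcydl wyqu iku qmeh woxhx icqd avw xzch scyqk xdb

Answer: gvgv
mwz
qcydl
wyqu
iku
qmeh
woxhx
icqd
avw
xzch
scyqk
xdb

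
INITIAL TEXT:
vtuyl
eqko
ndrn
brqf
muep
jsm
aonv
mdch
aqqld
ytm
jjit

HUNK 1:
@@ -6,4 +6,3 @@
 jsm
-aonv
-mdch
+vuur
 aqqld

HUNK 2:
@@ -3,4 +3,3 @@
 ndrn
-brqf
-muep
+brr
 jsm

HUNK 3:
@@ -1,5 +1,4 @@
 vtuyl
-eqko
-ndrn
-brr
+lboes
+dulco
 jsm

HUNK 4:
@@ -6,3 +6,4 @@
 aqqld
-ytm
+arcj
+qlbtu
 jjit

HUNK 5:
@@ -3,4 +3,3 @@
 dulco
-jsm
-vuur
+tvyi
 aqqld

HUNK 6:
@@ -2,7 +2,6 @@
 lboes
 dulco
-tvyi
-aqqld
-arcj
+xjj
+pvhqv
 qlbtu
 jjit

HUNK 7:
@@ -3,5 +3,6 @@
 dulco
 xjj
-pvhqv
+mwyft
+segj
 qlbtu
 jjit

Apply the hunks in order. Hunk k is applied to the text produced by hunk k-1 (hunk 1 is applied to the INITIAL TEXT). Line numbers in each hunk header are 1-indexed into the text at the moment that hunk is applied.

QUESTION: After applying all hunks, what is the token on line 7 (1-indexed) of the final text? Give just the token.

Answer: qlbtu

Derivation:
Hunk 1: at line 6 remove [aonv,mdch] add [vuur] -> 10 lines: vtuyl eqko ndrn brqf muep jsm vuur aqqld ytm jjit
Hunk 2: at line 3 remove [brqf,muep] add [brr] -> 9 lines: vtuyl eqko ndrn brr jsm vuur aqqld ytm jjit
Hunk 3: at line 1 remove [eqko,ndrn,brr] add [lboes,dulco] -> 8 lines: vtuyl lboes dulco jsm vuur aqqld ytm jjit
Hunk 4: at line 6 remove [ytm] add [arcj,qlbtu] -> 9 lines: vtuyl lboes dulco jsm vuur aqqld arcj qlbtu jjit
Hunk 5: at line 3 remove [jsm,vuur] add [tvyi] -> 8 lines: vtuyl lboes dulco tvyi aqqld arcj qlbtu jjit
Hunk 6: at line 2 remove [tvyi,aqqld,arcj] add [xjj,pvhqv] -> 7 lines: vtuyl lboes dulco xjj pvhqv qlbtu jjit
Hunk 7: at line 3 remove [pvhqv] add [mwyft,segj] -> 8 lines: vtuyl lboes dulco xjj mwyft segj qlbtu jjit
Final line 7: qlbtu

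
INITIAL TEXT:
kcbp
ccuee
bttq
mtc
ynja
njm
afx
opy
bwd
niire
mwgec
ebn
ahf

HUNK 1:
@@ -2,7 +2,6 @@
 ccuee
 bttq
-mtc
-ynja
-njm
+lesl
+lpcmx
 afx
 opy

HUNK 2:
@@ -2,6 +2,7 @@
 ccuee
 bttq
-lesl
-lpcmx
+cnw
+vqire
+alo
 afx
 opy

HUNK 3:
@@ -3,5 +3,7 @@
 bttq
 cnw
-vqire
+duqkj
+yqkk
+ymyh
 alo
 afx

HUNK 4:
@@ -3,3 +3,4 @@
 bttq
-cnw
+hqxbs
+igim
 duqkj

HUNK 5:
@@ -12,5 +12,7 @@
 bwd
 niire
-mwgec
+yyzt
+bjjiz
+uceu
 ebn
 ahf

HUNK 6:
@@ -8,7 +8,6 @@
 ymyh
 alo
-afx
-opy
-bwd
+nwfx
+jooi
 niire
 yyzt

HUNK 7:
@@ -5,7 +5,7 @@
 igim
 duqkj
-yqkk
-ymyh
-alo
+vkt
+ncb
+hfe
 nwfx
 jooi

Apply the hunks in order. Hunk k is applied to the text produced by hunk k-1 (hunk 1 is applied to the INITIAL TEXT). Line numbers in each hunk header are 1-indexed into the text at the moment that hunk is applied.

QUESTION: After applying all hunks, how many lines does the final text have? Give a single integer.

Answer: 17

Derivation:
Hunk 1: at line 2 remove [mtc,ynja,njm] add [lesl,lpcmx] -> 12 lines: kcbp ccuee bttq lesl lpcmx afx opy bwd niire mwgec ebn ahf
Hunk 2: at line 2 remove [lesl,lpcmx] add [cnw,vqire,alo] -> 13 lines: kcbp ccuee bttq cnw vqire alo afx opy bwd niire mwgec ebn ahf
Hunk 3: at line 3 remove [vqire] add [duqkj,yqkk,ymyh] -> 15 lines: kcbp ccuee bttq cnw duqkj yqkk ymyh alo afx opy bwd niire mwgec ebn ahf
Hunk 4: at line 3 remove [cnw] add [hqxbs,igim] -> 16 lines: kcbp ccuee bttq hqxbs igim duqkj yqkk ymyh alo afx opy bwd niire mwgec ebn ahf
Hunk 5: at line 12 remove [mwgec] add [yyzt,bjjiz,uceu] -> 18 lines: kcbp ccuee bttq hqxbs igim duqkj yqkk ymyh alo afx opy bwd niire yyzt bjjiz uceu ebn ahf
Hunk 6: at line 8 remove [afx,opy,bwd] add [nwfx,jooi] -> 17 lines: kcbp ccuee bttq hqxbs igim duqkj yqkk ymyh alo nwfx jooi niire yyzt bjjiz uceu ebn ahf
Hunk 7: at line 5 remove [yqkk,ymyh,alo] add [vkt,ncb,hfe] -> 17 lines: kcbp ccuee bttq hqxbs igim duqkj vkt ncb hfe nwfx jooi niire yyzt bjjiz uceu ebn ahf
Final line count: 17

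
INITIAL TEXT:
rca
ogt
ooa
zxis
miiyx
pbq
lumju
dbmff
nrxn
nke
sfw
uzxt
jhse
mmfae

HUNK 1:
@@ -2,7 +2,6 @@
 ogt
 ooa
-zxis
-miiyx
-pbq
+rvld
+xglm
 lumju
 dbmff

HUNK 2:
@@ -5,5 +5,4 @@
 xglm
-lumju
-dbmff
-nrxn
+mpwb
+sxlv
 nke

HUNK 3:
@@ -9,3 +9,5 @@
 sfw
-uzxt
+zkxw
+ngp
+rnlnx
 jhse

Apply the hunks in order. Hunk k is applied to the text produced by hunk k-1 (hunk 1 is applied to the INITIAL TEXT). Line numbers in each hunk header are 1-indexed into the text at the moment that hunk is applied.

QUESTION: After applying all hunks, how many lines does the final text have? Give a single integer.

Answer: 14

Derivation:
Hunk 1: at line 2 remove [zxis,miiyx,pbq] add [rvld,xglm] -> 13 lines: rca ogt ooa rvld xglm lumju dbmff nrxn nke sfw uzxt jhse mmfae
Hunk 2: at line 5 remove [lumju,dbmff,nrxn] add [mpwb,sxlv] -> 12 lines: rca ogt ooa rvld xglm mpwb sxlv nke sfw uzxt jhse mmfae
Hunk 3: at line 9 remove [uzxt] add [zkxw,ngp,rnlnx] -> 14 lines: rca ogt ooa rvld xglm mpwb sxlv nke sfw zkxw ngp rnlnx jhse mmfae
Final line count: 14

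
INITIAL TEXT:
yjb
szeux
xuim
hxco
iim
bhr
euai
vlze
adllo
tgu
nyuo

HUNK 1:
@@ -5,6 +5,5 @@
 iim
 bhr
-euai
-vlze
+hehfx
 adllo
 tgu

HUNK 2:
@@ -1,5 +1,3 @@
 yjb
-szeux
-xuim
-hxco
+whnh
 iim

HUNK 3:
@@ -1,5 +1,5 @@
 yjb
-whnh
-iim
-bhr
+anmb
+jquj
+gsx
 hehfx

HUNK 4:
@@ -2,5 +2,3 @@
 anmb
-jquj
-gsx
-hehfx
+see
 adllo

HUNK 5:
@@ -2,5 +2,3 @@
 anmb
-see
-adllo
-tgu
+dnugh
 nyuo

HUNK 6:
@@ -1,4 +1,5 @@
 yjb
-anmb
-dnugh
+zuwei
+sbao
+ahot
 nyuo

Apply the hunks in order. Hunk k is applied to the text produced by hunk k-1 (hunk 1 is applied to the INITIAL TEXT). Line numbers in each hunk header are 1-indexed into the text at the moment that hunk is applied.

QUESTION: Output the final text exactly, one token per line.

Answer: yjb
zuwei
sbao
ahot
nyuo

Derivation:
Hunk 1: at line 5 remove [euai,vlze] add [hehfx] -> 10 lines: yjb szeux xuim hxco iim bhr hehfx adllo tgu nyuo
Hunk 2: at line 1 remove [szeux,xuim,hxco] add [whnh] -> 8 lines: yjb whnh iim bhr hehfx adllo tgu nyuo
Hunk 3: at line 1 remove [whnh,iim,bhr] add [anmb,jquj,gsx] -> 8 lines: yjb anmb jquj gsx hehfx adllo tgu nyuo
Hunk 4: at line 2 remove [jquj,gsx,hehfx] add [see] -> 6 lines: yjb anmb see adllo tgu nyuo
Hunk 5: at line 2 remove [see,adllo,tgu] add [dnugh] -> 4 lines: yjb anmb dnugh nyuo
Hunk 6: at line 1 remove [anmb,dnugh] add [zuwei,sbao,ahot] -> 5 lines: yjb zuwei sbao ahot nyuo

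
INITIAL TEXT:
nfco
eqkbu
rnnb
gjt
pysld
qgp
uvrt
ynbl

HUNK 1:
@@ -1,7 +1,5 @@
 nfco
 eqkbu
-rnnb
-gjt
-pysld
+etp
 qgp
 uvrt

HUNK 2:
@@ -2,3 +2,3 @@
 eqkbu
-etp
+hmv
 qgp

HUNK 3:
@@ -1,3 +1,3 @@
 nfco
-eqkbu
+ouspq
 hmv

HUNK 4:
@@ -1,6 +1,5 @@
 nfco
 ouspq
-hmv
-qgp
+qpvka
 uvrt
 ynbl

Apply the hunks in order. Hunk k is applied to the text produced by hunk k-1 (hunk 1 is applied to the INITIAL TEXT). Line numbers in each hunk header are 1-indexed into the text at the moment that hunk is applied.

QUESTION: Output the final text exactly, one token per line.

Hunk 1: at line 1 remove [rnnb,gjt,pysld] add [etp] -> 6 lines: nfco eqkbu etp qgp uvrt ynbl
Hunk 2: at line 2 remove [etp] add [hmv] -> 6 lines: nfco eqkbu hmv qgp uvrt ynbl
Hunk 3: at line 1 remove [eqkbu] add [ouspq] -> 6 lines: nfco ouspq hmv qgp uvrt ynbl
Hunk 4: at line 1 remove [hmv,qgp] add [qpvka] -> 5 lines: nfco ouspq qpvka uvrt ynbl

Answer: nfco
ouspq
qpvka
uvrt
ynbl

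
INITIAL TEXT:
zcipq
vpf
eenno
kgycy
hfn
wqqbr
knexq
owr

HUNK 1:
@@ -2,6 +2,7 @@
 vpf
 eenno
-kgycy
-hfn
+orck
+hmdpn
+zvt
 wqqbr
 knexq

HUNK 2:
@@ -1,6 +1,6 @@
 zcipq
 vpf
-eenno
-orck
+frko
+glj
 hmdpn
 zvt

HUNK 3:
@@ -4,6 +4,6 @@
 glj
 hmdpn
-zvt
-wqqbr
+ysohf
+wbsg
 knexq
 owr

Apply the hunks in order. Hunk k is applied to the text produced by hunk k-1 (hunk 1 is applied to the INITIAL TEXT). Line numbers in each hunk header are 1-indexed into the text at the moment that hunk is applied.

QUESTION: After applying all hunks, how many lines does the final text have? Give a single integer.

Hunk 1: at line 2 remove [kgycy,hfn] add [orck,hmdpn,zvt] -> 9 lines: zcipq vpf eenno orck hmdpn zvt wqqbr knexq owr
Hunk 2: at line 1 remove [eenno,orck] add [frko,glj] -> 9 lines: zcipq vpf frko glj hmdpn zvt wqqbr knexq owr
Hunk 3: at line 4 remove [zvt,wqqbr] add [ysohf,wbsg] -> 9 lines: zcipq vpf frko glj hmdpn ysohf wbsg knexq owr
Final line count: 9

Answer: 9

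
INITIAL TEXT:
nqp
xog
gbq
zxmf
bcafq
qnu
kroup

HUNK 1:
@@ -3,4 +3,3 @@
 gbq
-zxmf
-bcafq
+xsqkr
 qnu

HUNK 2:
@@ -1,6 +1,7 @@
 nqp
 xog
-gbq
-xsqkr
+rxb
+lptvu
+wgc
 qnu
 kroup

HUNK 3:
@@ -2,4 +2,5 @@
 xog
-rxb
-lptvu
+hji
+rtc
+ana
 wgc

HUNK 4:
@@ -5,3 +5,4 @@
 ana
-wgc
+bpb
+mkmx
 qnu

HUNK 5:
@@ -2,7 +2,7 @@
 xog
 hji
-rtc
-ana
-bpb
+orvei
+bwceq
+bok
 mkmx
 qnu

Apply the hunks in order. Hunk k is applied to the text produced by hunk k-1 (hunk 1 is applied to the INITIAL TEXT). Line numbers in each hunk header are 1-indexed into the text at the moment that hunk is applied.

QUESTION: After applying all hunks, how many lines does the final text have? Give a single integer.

Answer: 9

Derivation:
Hunk 1: at line 3 remove [zxmf,bcafq] add [xsqkr] -> 6 lines: nqp xog gbq xsqkr qnu kroup
Hunk 2: at line 1 remove [gbq,xsqkr] add [rxb,lptvu,wgc] -> 7 lines: nqp xog rxb lptvu wgc qnu kroup
Hunk 3: at line 2 remove [rxb,lptvu] add [hji,rtc,ana] -> 8 lines: nqp xog hji rtc ana wgc qnu kroup
Hunk 4: at line 5 remove [wgc] add [bpb,mkmx] -> 9 lines: nqp xog hji rtc ana bpb mkmx qnu kroup
Hunk 5: at line 2 remove [rtc,ana,bpb] add [orvei,bwceq,bok] -> 9 lines: nqp xog hji orvei bwceq bok mkmx qnu kroup
Final line count: 9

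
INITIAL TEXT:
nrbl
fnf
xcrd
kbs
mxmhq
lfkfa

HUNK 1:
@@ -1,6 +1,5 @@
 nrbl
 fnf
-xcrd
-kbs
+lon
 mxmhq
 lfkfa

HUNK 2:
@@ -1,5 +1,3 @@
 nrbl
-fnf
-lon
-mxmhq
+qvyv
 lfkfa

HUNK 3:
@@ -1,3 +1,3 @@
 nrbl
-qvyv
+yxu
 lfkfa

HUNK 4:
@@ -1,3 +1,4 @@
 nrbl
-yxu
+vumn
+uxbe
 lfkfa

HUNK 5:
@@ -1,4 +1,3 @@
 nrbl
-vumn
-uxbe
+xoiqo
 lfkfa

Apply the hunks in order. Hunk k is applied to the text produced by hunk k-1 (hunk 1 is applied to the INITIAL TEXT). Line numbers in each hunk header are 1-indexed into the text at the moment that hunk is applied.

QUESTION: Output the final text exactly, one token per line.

Hunk 1: at line 1 remove [xcrd,kbs] add [lon] -> 5 lines: nrbl fnf lon mxmhq lfkfa
Hunk 2: at line 1 remove [fnf,lon,mxmhq] add [qvyv] -> 3 lines: nrbl qvyv lfkfa
Hunk 3: at line 1 remove [qvyv] add [yxu] -> 3 lines: nrbl yxu lfkfa
Hunk 4: at line 1 remove [yxu] add [vumn,uxbe] -> 4 lines: nrbl vumn uxbe lfkfa
Hunk 5: at line 1 remove [vumn,uxbe] add [xoiqo] -> 3 lines: nrbl xoiqo lfkfa

Answer: nrbl
xoiqo
lfkfa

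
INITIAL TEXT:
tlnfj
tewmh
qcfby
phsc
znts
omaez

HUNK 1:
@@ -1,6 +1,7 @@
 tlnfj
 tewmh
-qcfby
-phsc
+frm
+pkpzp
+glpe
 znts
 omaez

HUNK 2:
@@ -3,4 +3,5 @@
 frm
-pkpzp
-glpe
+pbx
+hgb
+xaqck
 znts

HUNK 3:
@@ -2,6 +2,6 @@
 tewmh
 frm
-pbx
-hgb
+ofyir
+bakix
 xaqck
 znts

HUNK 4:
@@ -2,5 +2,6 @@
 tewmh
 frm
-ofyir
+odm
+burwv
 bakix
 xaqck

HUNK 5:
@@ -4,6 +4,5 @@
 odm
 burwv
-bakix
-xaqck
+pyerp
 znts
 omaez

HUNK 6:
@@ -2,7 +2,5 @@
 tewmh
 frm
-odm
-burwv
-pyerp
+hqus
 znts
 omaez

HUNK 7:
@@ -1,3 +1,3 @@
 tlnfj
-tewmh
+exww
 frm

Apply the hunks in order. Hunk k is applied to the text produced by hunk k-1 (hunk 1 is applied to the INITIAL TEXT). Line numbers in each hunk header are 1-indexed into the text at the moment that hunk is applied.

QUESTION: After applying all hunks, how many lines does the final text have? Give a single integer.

Hunk 1: at line 1 remove [qcfby,phsc] add [frm,pkpzp,glpe] -> 7 lines: tlnfj tewmh frm pkpzp glpe znts omaez
Hunk 2: at line 3 remove [pkpzp,glpe] add [pbx,hgb,xaqck] -> 8 lines: tlnfj tewmh frm pbx hgb xaqck znts omaez
Hunk 3: at line 2 remove [pbx,hgb] add [ofyir,bakix] -> 8 lines: tlnfj tewmh frm ofyir bakix xaqck znts omaez
Hunk 4: at line 2 remove [ofyir] add [odm,burwv] -> 9 lines: tlnfj tewmh frm odm burwv bakix xaqck znts omaez
Hunk 5: at line 4 remove [bakix,xaqck] add [pyerp] -> 8 lines: tlnfj tewmh frm odm burwv pyerp znts omaez
Hunk 6: at line 2 remove [odm,burwv,pyerp] add [hqus] -> 6 lines: tlnfj tewmh frm hqus znts omaez
Hunk 7: at line 1 remove [tewmh] add [exww] -> 6 lines: tlnfj exww frm hqus znts omaez
Final line count: 6

Answer: 6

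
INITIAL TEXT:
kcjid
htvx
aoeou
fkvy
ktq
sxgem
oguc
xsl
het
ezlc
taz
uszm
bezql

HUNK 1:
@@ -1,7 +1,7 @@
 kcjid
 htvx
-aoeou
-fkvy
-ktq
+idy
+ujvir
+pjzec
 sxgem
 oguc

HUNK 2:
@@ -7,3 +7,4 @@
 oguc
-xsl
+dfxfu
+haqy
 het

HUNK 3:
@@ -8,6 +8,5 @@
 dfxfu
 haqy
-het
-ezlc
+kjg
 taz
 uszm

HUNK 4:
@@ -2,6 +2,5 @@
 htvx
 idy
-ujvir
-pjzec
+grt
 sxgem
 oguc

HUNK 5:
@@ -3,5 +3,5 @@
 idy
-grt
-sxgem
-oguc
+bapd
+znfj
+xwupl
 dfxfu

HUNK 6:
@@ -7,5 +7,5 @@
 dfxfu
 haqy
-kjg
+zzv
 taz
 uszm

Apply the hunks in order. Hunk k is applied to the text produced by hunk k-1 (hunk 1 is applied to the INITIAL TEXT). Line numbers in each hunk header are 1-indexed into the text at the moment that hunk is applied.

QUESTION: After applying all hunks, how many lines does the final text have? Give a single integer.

Hunk 1: at line 1 remove [aoeou,fkvy,ktq] add [idy,ujvir,pjzec] -> 13 lines: kcjid htvx idy ujvir pjzec sxgem oguc xsl het ezlc taz uszm bezql
Hunk 2: at line 7 remove [xsl] add [dfxfu,haqy] -> 14 lines: kcjid htvx idy ujvir pjzec sxgem oguc dfxfu haqy het ezlc taz uszm bezql
Hunk 3: at line 8 remove [het,ezlc] add [kjg] -> 13 lines: kcjid htvx idy ujvir pjzec sxgem oguc dfxfu haqy kjg taz uszm bezql
Hunk 4: at line 2 remove [ujvir,pjzec] add [grt] -> 12 lines: kcjid htvx idy grt sxgem oguc dfxfu haqy kjg taz uszm bezql
Hunk 5: at line 3 remove [grt,sxgem,oguc] add [bapd,znfj,xwupl] -> 12 lines: kcjid htvx idy bapd znfj xwupl dfxfu haqy kjg taz uszm bezql
Hunk 6: at line 7 remove [kjg] add [zzv] -> 12 lines: kcjid htvx idy bapd znfj xwupl dfxfu haqy zzv taz uszm bezql
Final line count: 12

Answer: 12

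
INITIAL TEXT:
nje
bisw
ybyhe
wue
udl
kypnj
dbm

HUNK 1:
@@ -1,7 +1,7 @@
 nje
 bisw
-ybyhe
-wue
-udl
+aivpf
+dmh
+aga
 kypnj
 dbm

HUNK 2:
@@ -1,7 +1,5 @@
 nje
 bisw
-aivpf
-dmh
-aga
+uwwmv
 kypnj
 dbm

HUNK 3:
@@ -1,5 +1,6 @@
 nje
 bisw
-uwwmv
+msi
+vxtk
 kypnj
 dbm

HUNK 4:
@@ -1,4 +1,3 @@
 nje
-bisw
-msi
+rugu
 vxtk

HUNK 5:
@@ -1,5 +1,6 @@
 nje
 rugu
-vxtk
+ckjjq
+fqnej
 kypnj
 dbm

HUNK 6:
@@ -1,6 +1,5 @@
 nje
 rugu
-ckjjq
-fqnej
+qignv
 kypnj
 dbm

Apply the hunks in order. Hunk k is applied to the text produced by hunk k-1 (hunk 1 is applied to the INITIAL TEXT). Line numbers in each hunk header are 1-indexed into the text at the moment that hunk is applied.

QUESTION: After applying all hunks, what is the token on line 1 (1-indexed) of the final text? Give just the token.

Hunk 1: at line 1 remove [ybyhe,wue,udl] add [aivpf,dmh,aga] -> 7 lines: nje bisw aivpf dmh aga kypnj dbm
Hunk 2: at line 1 remove [aivpf,dmh,aga] add [uwwmv] -> 5 lines: nje bisw uwwmv kypnj dbm
Hunk 3: at line 1 remove [uwwmv] add [msi,vxtk] -> 6 lines: nje bisw msi vxtk kypnj dbm
Hunk 4: at line 1 remove [bisw,msi] add [rugu] -> 5 lines: nje rugu vxtk kypnj dbm
Hunk 5: at line 1 remove [vxtk] add [ckjjq,fqnej] -> 6 lines: nje rugu ckjjq fqnej kypnj dbm
Hunk 6: at line 1 remove [ckjjq,fqnej] add [qignv] -> 5 lines: nje rugu qignv kypnj dbm
Final line 1: nje

Answer: nje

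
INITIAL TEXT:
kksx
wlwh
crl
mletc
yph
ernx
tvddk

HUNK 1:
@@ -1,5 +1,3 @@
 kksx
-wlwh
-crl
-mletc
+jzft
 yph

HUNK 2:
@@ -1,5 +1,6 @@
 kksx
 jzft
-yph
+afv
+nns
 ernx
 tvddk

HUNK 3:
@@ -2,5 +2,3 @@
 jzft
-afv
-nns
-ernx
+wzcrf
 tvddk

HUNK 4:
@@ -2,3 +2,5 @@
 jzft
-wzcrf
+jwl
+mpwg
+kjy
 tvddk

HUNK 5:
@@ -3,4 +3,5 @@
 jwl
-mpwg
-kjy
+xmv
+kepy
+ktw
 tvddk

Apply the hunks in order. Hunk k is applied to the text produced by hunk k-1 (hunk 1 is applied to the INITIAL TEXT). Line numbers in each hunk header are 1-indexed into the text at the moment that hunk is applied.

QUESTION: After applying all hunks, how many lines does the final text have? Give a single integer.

Hunk 1: at line 1 remove [wlwh,crl,mletc] add [jzft] -> 5 lines: kksx jzft yph ernx tvddk
Hunk 2: at line 1 remove [yph] add [afv,nns] -> 6 lines: kksx jzft afv nns ernx tvddk
Hunk 3: at line 2 remove [afv,nns,ernx] add [wzcrf] -> 4 lines: kksx jzft wzcrf tvddk
Hunk 4: at line 2 remove [wzcrf] add [jwl,mpwg,kjy] -> 6 lines: kksx jzft jwl mpwg kjy tvddk
Hunk 5: at line 3 remove [mpwg,kjy] add [xmv,kepy,ktw] -> 7 lines: kksx jzft jwl xmv kepy ktw tvddk
Final line count: 7

Answer: 7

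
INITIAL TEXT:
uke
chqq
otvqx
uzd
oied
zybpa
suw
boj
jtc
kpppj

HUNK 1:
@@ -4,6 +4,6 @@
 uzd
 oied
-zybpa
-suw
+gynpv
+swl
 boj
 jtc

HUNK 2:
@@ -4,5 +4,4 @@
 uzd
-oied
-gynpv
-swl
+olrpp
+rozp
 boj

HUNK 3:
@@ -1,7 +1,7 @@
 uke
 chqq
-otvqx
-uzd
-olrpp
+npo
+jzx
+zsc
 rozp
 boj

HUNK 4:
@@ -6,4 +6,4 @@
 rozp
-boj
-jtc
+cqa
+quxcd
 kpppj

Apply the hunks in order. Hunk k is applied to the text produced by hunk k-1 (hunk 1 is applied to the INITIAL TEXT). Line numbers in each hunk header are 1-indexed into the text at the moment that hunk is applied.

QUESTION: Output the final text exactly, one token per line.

Answer: uke
chqq
npo
jzx
zsc
rozp
cqa
quxcd
kpppj

Derivation:
Hunk 1: at line 4 remove [zybpa,suw] add [gynpv,swl] -> 10 lines: uke chqq otvqx uzd oied gynpv swl boj jtc kpppj
Hunk 2: at line 4 remove [oied,gynpv,swl] add [olrpp,rozp] -> 9 lines: uke chqq otvqx uzd olrpp rozp boj jtc kpppj
Hunk 3: at line 1 remove [otvqx,uzd,olrpp] add [npo,jzx,zsc] -> 9 lines: uke chqq npo jzx zsc rozp boj jtc kpppj
Hunk 4: at line 6 remove [boj,jtc] add [cqa,quxcd] -> 9 lines: uke chqq npo jzx zsc rozp cqa quxcd kpppj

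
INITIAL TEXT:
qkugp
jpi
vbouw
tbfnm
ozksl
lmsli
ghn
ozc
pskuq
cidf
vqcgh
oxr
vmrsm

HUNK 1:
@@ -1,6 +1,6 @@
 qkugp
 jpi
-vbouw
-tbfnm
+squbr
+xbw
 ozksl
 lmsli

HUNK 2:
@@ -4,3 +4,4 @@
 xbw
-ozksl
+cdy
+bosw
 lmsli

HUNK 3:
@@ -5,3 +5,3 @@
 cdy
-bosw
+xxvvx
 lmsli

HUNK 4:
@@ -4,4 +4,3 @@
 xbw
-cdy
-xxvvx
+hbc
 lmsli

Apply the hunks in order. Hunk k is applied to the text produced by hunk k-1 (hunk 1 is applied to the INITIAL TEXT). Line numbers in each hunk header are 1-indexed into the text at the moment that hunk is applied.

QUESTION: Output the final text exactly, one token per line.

Answer: qkugp
jpi
squbr
xbw
hbc
lmsli
ghn
ozc
pskuq
cidf
vqcgh
oxr
vmrsm

Derivation:
Hunk 1: at line 1 remove [vbouw,tbfnm] add [squbr,xbw] -> 13 lines: qkugp jpi squbr xbw ozksl lmsli ghn ozc pskuq cidf vqcgh oxr vmrsm
Hunk 2: at line 4 remove [ozksl] add [cdy,bosw] -> 14 lines: qkugp jpi squbr xbw cdy bosw lmsli ghn ozc pskuq cidf vqcgh oxr vmrsm
Hunk 3: at line 5 remove [bosw] add [xxvvx] -> 14 lines: qkugp jpi squbr xbw cdy xxvvx lmsli ghn ozc pskuq cidf vqcgh oxr vmrsm
Hunk 4: at line 4 remove [cdy,xxvvx] add [hbc] -> 13 lines: qkugp jpi squbr xbw hbc lmsli ghn ozc pskuq cidf vqcgh oxr vmrsm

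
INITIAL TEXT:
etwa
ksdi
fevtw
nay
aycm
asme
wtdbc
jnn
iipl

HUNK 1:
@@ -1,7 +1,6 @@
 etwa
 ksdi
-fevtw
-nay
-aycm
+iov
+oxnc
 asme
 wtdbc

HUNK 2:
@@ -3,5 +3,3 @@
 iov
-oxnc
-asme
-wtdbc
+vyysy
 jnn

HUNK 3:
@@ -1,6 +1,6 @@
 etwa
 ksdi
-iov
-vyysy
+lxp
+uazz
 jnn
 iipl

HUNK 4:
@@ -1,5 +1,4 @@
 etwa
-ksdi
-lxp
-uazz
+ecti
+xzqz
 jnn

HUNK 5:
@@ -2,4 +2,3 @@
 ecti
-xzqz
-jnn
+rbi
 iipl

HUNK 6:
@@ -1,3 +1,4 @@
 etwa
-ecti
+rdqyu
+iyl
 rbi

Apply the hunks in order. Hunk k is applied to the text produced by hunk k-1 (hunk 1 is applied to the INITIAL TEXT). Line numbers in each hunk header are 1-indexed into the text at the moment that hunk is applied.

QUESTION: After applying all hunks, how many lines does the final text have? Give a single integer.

Hunk 1: at line 1 remove [fevtw,nay,aycm] add [iov,oxnc] -> 8 lines: etwa ksdi iov oxnc asme wtdbc jnn iipl
Hunk 2: at line 3 remove [oxnc,asme,wtdbc] add [vyysy] -> 6 lines: etwa ksdi iov vyysy jnn iipl
Hunk 3: at line 1 remove [iov,vyysy] add [lxp,uazz] -> 6 lines: etwa ksdi lxp uazz jnn iipl
Hunk 4: at line 1 remove [ksdi,lxp,uazz] add [ecti,xzqz] -> 5 lines: etwa ecti xzqz jnn iipl
Hunk 5: at line 2 remove [xzqz,jnn] add [rbi] -> 4 lines: etwa ecti rbi iipl
Hunk 6: at line 1 remove [ecti] add [rdqyu,iyl] -> 5 lines: etwa rdqyu iyl rbi iipl
Final line count: 5

Answer: 5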